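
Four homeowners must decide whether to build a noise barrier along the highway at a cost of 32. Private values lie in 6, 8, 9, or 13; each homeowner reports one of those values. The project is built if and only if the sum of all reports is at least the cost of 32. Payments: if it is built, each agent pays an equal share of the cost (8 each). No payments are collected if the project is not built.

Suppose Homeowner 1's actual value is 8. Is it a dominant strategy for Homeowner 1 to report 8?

Yes

Check each profile of the others' reports and compare truth against every alternative report.
Others report (6, 6, 6): truth gives 0, best alternative gives 0.
Others report (6, 6, 8): truth gives 0, best alternative gives 0.
Others report (6, 6, 9): truth gives 0, best alternative gives 0.
Others report (6, 6, 13): truth gives 0, best alternative gives 0.
Others report (6, 8, 6): truth gives 0, best alternative gives 0.
Others report (6, 8, 8): truth gives 0, best alternative gives 0.
(Remaining 58 profiles checked similarly; truth is weakly best in each.)
In every case the truthful report is at least as good as any alternative, so it is a dominant strategy.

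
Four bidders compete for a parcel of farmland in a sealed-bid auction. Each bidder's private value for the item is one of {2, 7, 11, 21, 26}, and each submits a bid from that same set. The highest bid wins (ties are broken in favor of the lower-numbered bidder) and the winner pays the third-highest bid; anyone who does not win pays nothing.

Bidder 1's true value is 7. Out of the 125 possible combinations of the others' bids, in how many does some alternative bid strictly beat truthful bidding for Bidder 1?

9

Others bid (2, 2, 11): truth gives 0; bid 11 gives 5 > 0. Violating.
Others bid (2, 2, 21): truth gives 0; bid 21 gives 5 > 0. Violating.
Others bid (2, 2, 26): truth gives 0; bid 26 gives 5 > 0. Violating.
Others bid (2, 11, 2): truth gives 0; bid 11 gives 5 > 0. Violating.
Others bid (2, 2, 2): truth gives 5; no alternative beats it.
Others bid (2, 2, 7): truth gives 5; no alternative beats it.
(Checking all 125 profiles: 9 have a profitable deviation, 116 do not.)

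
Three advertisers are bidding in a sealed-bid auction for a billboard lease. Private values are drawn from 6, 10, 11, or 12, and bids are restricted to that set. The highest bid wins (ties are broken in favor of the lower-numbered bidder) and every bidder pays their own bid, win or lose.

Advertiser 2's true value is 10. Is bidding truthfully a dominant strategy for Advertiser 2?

Consider the case where Advertiser 1 bids 6 and Advertiser 3 bids 11.
Truthful bid 10: loses but pays 10, utility -10.
Bid 6 instead: loses but pays 6, utility -6.
Since -6 > -10, bidding 6 is strictly better here, so truthful bidding is not dominant.

No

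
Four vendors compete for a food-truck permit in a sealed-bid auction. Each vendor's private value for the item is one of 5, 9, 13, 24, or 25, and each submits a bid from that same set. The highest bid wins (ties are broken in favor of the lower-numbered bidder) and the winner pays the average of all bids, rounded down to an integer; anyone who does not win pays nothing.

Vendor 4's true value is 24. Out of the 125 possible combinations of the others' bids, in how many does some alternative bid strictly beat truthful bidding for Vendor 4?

44

Others bid (5, 5, 5): truth gives 15; bid 9 gives 18 > 15. Violating.
Others bid (5, 5, 9): truth gives 14; bid 13 gives 16 > 14. Violating.
Others bid (5, 5, 24): truth gives 0; bid 25 gives 10 > 0. Violating.
Others bid (5, 9, 5): truth gives 14; bid 13 gives 16 > 14. Violating.
Others bid (5, 5, 13): truth gives 13; no alternative beats it.
Others bid (5, 5, 25): truth gives 0; no alternative beats it.
(Checking all 125 profiles: 44 have a profitable deviation, 81 do not.)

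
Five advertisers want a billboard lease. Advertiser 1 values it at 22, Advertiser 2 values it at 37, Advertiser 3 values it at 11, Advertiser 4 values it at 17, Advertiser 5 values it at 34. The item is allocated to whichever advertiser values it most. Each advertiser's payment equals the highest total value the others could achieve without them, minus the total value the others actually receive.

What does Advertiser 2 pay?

34

Advertiser 2 has the highest value and receives the item.
Without Advertiser 2, the item would go to the next-highest value, 34, so the others could achieve 34.
With Advertiser 2 present and winning, the others receive nothing, so their total is 0.
Payment = 34 - 0 = 34.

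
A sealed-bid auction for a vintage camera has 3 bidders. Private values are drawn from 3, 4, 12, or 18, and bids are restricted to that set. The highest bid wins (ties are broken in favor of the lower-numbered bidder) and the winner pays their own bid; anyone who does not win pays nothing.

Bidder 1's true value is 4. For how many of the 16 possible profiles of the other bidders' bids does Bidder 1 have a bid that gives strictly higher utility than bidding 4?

Others bid (3, 3): truth gives 0; bid 3 gives 1 > 0. Violating.
Others bid (3, 4): truth gives 0; no alternative beats it.
Others bid (3, 12): truth gives 0; no alternative beats it.
(Checking all 16 profiles: 1 has a profitable deviation, 15 do not.)

1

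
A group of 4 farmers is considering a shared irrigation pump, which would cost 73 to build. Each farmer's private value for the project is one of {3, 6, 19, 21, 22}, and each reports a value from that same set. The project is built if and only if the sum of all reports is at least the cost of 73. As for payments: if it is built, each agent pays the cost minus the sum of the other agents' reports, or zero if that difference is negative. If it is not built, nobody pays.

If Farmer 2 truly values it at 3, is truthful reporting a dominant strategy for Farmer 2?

Yes

Check each profile of the others' reports and compare truth against every alternative report.
Others report (3, 3, 3): truth gives 0, best alternative gives 0.
Others report (3, 3, 6): truth gives 0, best alternative gives 0.
Others report (3, 3, 19): truth gives 0, best alternative gives 0.
Others report (3, 3, 21): truth gives 0, best alternative gives 0.
Others report (3, 3, 22): truth gives 0, best alternative gives 0.
Others report (3, 6, 3): truth gives 0, best alternative gives 0.
(Remaining 119 profiles checked similarly; truth is weakly best in each.)
In every case the truthful report is at least as good as any alternative, so it is a dominant strategy.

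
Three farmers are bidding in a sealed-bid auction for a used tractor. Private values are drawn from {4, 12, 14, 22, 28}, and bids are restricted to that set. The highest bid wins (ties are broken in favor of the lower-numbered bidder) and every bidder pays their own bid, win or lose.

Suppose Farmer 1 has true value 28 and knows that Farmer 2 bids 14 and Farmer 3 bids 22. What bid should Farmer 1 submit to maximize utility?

22

Bid 4: loses but pays 4, utility -4.
Bid 12: loses but pays 12, utility -12.
Bid 14: loses but pays 14, utility -14.
Bid 22: wins, pays 22, utility 28 - 22 = 6.
Bid 28: wins, pays 28, utility 28 - 28 = 0.
The best choice is 22 with utility 6.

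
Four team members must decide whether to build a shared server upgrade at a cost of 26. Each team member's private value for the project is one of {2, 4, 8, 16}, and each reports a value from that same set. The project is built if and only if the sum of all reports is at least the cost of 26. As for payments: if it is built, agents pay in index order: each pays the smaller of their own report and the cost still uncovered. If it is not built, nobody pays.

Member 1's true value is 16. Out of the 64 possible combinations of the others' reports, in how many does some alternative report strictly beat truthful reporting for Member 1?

Others report (2, 2, 16): truth gives 0; report 8 gives 8 > 0. Violating.
Others report (2, 4, 16): truth gives 0; report 4 gives 12 > 0. Violating.
Others report (2, 8, 8): truth gives 0; report 8 gives 8 > 0. Violating.
Others report (2, 8, 16): truth gives 0; report 2 gives 14 > 0. Violating.
Others report (2, 2, 2): truth gives 0; no alternative beats it.
Others report (2, 2, 4): truth gives 0; no alternative beats it.
(Checking all 64 profiles: 44 have a profitable deviation, 20 do not.)

44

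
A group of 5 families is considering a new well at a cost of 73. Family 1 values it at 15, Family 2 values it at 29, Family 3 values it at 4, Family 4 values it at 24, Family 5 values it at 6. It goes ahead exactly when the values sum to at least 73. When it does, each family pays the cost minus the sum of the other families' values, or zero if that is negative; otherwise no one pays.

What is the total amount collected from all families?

Total value 78 ≥ cost 73, so it is built.
Family 1: others sum to 63; max(0, 73 - 63) = 10.
Family 2: others sum to 49; max(0, 73 - 49) = 24.
Family 3: others sum to 74; max(0, 73 - 74) = 0.
Family 4: others sum to 54; max(0, 73 - 54) = 19.
Family 5: others sum to 72; max(0, 73 - 72) = 1.
Total collected = 10 + 24 + 0 + 19 + 1 = 54.

54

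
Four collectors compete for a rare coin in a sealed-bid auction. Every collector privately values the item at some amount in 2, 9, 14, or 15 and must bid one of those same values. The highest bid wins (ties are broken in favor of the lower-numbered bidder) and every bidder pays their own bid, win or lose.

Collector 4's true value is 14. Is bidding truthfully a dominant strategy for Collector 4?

Consider the case where Collector 1 bids 2, Collector 2 bids 2 and Collector 3 bids 2.
Truthful bid 14: wins, pays 14, utility 14 - 14 = 0.
Bid 9 instead: wins, pays 9, utility 14 - 9 = 5.
Since 5 > 0, bidding 9 is strictly better here, so truthful bidding is not dominant.

No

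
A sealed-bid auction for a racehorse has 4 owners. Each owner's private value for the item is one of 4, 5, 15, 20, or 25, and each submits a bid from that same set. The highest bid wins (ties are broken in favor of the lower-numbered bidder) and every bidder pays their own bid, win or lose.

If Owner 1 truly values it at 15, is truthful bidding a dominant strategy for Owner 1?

No

Consider the case where Owner 2 bids 4, Owner 3 bids 4 and Owner 4 bids 4.
Truthful bid 15: wins, pays 15, utility 15 - 15 = 0.
Bid 4 instead: wins, pays 4, utility 15 - 4 = 11.
Since 11 > 0, bidding 4 is strictly better here, so truthful bidding is not dominant.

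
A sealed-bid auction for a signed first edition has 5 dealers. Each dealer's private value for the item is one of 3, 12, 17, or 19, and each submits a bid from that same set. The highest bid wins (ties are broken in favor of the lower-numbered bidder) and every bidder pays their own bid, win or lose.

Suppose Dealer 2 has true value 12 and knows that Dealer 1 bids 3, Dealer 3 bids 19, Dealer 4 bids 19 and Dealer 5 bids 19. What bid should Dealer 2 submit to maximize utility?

Bid 3: loses but pays 3, utility -3.
Bid 12: loses but pays 12, utility -12.
Bid 17: loses but pays 17, utility -17.
Bid 19: wins, pays 19, utility 12 - 19 = -7.
The best choice is 3 with utility -3.

3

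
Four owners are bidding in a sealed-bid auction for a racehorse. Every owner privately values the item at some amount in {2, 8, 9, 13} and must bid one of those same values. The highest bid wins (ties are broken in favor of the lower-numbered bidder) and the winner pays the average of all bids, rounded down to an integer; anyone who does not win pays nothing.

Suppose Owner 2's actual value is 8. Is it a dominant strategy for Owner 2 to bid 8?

No

Consider the case where Owner 1 bids 2, Owner 3 bids 2 and Owner 4 bids 9.
Truthful bid 8: loses, pays 0, utility 0.
Bid 9 instead: wins, pays 5, utility 8 - 5 = 3.
Since 3 > 0, bidding 9 is strictly better here, so truthful bidding is not dominant.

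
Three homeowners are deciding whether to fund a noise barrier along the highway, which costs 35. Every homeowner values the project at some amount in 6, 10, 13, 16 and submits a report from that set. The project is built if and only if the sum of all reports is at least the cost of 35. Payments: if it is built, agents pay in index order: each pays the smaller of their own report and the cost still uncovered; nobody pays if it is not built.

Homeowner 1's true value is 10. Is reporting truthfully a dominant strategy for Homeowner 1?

No

Consider the case where Homeowner 2 reports 13 and Homeowner 3 reports 16.
Truthful report 10: project built, pays 10, utility 10 - 10 = 0.
Report 6 instead: project built, pays 6, utility 10 - 6 = 4.
Since 4 > 0, reporting 6 is strictly better here, so truthful reporting is not dominant.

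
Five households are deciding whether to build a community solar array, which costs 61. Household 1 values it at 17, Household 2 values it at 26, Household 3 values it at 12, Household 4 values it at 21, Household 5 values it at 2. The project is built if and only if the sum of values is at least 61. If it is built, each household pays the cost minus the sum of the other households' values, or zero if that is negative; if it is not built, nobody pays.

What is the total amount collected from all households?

13

Total value 78 ≥ cost 61, so it is built.
Household 1: others sum to 61; max(0, 61 - 61) = 0.
Household 2: others sum to 52; max(0, 61 - 52) = 9.
Household 3: others sum to 66; max(0, 61 - 66) = 0.
Household 4: others sum to 57; max(0, 61 - 57) = 4.
Household 5: others sum to 76; max(0, 61 - 76) = 0.
Total collected = 0 + 9 + 0 + 4 + 0 = 13.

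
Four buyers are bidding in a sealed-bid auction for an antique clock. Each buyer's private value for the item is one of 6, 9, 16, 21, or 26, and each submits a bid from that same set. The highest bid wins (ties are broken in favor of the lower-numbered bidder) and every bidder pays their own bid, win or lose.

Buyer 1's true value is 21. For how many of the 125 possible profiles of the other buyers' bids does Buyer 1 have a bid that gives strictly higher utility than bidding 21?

Others bid (6, 6, 6): truth gives 0; bid 6 gives 15 > 0. Violating.
Others bid (6, 6, 9): truth gives 0; bid 9 gives 12 > 0. Violating.
Others bid (6, 6, 16): truth gives 0; bid 16 gives 5 > 0. Violating.
Others bid (6, 6, 26): truth gives -21; bid 26 gives -5 > -21. Violating.
Others bid (6, 6, 21): truth gives 0; no alternative beats it.
Others bid (6, 9, 21): truth gives 0; no alternative beats it.
(Checking all 125 profiles: 88 have a profitable deviation, 37 do not.)

88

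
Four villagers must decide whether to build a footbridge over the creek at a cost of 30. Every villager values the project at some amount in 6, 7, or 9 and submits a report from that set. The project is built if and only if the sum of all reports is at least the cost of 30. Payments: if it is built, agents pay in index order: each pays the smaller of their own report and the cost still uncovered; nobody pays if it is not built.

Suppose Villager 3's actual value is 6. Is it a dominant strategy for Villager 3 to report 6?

Check each profile of the others' reports and compare truth against every alternative report.
Others report (6, 9, 9): truth gives 0, best alternative gives -1.
Others report (7, 7, 9): truth gives 0, best alternative gives -1.
Others report (7, 9, 7): truth gives 0, best alternative gives -1.
Others report (7, 9, 9): truth gives 0, best alternative gives -1.
Others report (9, 6, 9): truth gives 0, best alternative gives -1.
Others report (9, 7, 7): truth gives 0, best alternative gives -1.
(Remaining 21 profiles checked similarly; truth is weakly best in each.)
In every case the truthful report is at least as good as any alternative, so it is a dominant strategy.

Yes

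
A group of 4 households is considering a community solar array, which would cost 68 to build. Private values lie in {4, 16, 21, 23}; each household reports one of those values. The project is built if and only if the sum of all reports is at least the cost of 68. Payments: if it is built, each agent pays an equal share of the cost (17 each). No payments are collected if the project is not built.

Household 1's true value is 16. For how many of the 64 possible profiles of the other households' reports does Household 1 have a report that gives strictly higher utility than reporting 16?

Others report (16, 16, 21): truth gives -1; report 4 gives 0 > -1. Violating.
Others report (16, 16, 23): truth gives -1; report 4 gives 0 > -1. Violating.
Others report (16, 21, 16): truth gives -1; report 4 gives 0 > -1. Violating.
Others report (16, 21, 21): truth gives -1; report 4 gives 0 > -1. Violating.
Others report (4, 4, 4): truth gives 0; no alternative beats it.
Others report (4, 4, 16): truth gives 0; no alternative beats it.
(Checking all 64 profiles: 19 have a profitable deviation, 45 do not.)

19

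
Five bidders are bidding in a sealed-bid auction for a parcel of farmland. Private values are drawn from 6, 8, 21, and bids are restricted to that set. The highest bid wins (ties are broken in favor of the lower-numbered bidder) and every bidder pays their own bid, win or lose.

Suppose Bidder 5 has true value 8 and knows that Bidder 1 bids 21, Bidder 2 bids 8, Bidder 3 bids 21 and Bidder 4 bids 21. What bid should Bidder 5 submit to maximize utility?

6

Bid 6: loses but pays 6, utility -6.
Bid 8: loses but pays 8, utility -8.
Bid 21: loses but pays 21, utility -21.
The best choice is 6 with utility -6.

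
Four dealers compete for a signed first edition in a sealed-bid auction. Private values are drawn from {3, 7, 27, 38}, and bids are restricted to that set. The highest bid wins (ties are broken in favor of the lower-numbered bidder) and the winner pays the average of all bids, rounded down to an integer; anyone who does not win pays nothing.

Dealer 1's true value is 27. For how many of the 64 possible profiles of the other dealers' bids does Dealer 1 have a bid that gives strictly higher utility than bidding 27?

26

Others bid (3, 3, 3): truth gives 18; bid 3 gives 24 > 18. Violating.
Others bid (3, 3, 7): truth gives 17; bid 7 gives 22 > 17. Violating.
Others bid (3, 3, 38): truth gives 0; bid 38 gives 7 > 0. Violating.
Others bid (3, 7, 3): truth gives 17; bid 7 gives 22 > 17. Violating.
Others bid (3, 3, 27): truth gives 12; no alternative beats it.
Others bid (3, 7, 27): truth gives 11; no alternative beats it.
(Checking all 64 profiles: 26 have a profitable deviation, 38 do not.)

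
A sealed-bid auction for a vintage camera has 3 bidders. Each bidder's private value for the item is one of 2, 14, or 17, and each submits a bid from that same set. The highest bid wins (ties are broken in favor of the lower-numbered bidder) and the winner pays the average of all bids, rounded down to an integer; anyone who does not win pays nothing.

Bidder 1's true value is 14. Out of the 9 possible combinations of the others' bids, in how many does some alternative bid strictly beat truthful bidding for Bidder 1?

3

Others bid (2, 2): truth gives 8; bid 2 gives 12 > 8. Violating.
Others bid (2, 17): truth gives 0; bid 17 gives 2 > 0. Violating.
Others bid (17, 2): truth gives 0; bid 17 gives 2 > 0. Violating.
Others bid (2, 14): truth gives 4; no alternative beats it.
Others bid (14, 2): truth gives 4; no alternative beats it.
(Checking all 9 profiles: 3 have a profitable deviation, 6 do not.)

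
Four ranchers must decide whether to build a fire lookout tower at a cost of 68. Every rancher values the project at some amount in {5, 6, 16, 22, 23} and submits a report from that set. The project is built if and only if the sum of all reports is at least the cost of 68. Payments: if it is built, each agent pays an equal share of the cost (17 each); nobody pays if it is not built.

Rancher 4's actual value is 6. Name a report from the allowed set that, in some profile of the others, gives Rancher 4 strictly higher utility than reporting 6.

5

Suppose Rancher 1 reports 16, Rancher 2 reports 23 and Rancher 3 reports 23.
Report 6: project built, pays 17, utility 6 - 17 = -11.
Report 5: project not built, utility 0.
So reporting 5 beats truth here (0 > -11).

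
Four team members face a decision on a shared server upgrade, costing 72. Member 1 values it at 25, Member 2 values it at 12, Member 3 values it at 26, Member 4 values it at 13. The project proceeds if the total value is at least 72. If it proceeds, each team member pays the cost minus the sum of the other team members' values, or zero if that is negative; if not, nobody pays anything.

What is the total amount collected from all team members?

60

Total value 76 ≥ cost 72, so it is built.
Member 1: others sum to 51; max(0, 72 - 51) = 21.
Member 2: others sum to 64; max(0, 72 - 64) = 8.
Member 3: others sum to 50; max(0, 72 - 50) = 22.
Member 4: others sum to 63; max(0, 72 - 63) = 9.
Total collected = 21 + 8 + 22 + 9 = 60.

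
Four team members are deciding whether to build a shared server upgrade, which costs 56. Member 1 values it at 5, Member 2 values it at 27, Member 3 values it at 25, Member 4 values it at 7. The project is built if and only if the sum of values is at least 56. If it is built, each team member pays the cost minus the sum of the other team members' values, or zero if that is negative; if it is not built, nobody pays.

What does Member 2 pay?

Total value 64 ≥ cost 56, so the project is built.
The other team members' values sum to 37.
Cost minus that sum is 56 - 37 = 19.

19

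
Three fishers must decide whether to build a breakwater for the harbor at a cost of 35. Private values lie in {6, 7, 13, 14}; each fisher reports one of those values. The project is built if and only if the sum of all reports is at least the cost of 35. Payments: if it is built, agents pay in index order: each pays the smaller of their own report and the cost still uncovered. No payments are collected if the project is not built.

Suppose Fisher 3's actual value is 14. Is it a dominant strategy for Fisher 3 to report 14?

Yes

Check each profile of the others' reports and compare truth against every alternative report.
Others report (14, 14): truth gives 7, best alternative gives 7.
Others report (13, 14): truth gives 6, best alternative gives 6.
Others report (14, 13): truth gives 6, best alternative gives 6.
Others report (13, 13): truth gives 5, best alternative gives 5.
Others report (6, 6): truth gives 0, best alternative gives 0.
Others report (6, 7): truth gives 0, best alternative gives 0.
(Remaining 10 profiles checked similarly; truth is weakly best in each.)
In every case the truthful report is at least as good as any alternative, so it is a dominant strategy.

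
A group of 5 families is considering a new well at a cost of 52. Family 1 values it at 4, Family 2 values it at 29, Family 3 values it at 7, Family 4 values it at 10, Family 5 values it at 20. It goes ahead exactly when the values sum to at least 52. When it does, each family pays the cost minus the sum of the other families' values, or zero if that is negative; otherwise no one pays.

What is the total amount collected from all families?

Total value 70 ≥ cost 52, so it is built.
Family 1: others sum to 66; max(0, 52 - 66) = 0.
Family 2: others sum to 41; max(0, 52 - 41) = 11.
Family 3: others sum to 63; max(0, 52 - 63) = 0.
Family 4: others sum to 60; max(0, 52 - 60) = 0.
Family 5: others sum to 50; max(0, 52 - 50) = 2.
Total collected = 0 + 11 + 0 + 0 + 2 = 13.

13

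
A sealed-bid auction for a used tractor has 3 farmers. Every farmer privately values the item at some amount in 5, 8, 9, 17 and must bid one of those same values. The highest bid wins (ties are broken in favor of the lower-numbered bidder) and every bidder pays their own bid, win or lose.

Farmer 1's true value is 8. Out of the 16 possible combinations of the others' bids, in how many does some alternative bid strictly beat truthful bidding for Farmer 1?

13

Others bid (5, 5): truth gives 0; bid 5 gives 3 > 0. Violating.
Others bid (5, 9): truth gives -8; bid 9 gives -1 > -8. Violating.
Others bid (5, 17): truth gives -8; bid 5 gives -5 > -8. Violating.
Others bid (8, 9): truth gives -8; bid 9 gives -1 > -8. Violating.
Others bid (5, 8): truth gives 0; no alternative beats it.
Others bid (8, 5): truth gives 0; no alternative beats it.
(Checking all 16 profiles: 13 have a profitable deviation, 3 do not.)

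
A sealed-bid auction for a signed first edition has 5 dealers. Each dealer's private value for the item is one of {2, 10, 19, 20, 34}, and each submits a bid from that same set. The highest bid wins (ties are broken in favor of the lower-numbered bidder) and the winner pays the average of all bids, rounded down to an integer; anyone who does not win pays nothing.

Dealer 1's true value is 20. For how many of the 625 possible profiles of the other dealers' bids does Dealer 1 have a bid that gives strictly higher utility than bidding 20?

112

Others bid (2, 2, 2, 2): truth gives 15; bid 2 gives 18 > 15. Violating.
Others bid (2, 2, 2, 10): truth gives 13; bid 10 gives 15 > 13. Violating.
Others bid (2, 2, 2, 19): truth gives 11; bid 19 gives 12 > 11. Violating.
Others bid (2, 2, 2, 34): truth gives 0; bid 34 gives 6 > 0. Violating.
Others bid (2, 2, 2, 20): truth gives 11; no alternative beats it.
Others bid (2, 2, 10, 19): truth gives 10; no alternative beats it.
(Checking all 625 profiles: 112 have a profitable deviation, 513 do not.)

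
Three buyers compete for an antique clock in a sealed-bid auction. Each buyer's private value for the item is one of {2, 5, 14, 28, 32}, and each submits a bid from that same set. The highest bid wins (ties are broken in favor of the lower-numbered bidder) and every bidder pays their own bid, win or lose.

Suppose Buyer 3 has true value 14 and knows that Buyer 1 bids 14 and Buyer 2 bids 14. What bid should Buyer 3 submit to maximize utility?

Bid 2: loses but pays 2, utility -2.
Bid 5: loses but pays 5, utility -5.
Bid 14: loses but pays 14, utility -14.
Bid 28: wins, pays 28, utility 14 - 28 = -14.
Bid 32: wins, pays 32, utility 14 - 32 = -18.
The best choice is 2 with utility -2.

2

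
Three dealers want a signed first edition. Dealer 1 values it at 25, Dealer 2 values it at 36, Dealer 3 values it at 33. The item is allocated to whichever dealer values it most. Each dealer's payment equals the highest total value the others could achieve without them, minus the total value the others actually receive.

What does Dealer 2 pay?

Dealer 2 has the highest value and receives the item.
Without Dealer 2, the item would go to the next-highest value, 33, so the others could achieve 33.
With Dealer 2 present and winning, the others receive nothing, so their total is 0.
Payment = 33 - 0 = 33.

33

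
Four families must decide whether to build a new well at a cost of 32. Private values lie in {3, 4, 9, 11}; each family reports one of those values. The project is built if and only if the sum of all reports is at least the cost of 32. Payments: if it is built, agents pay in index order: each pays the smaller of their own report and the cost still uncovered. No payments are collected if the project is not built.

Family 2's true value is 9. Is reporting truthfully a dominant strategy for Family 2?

No

Consider the case where Family 1 reports 9, Family 3 reports 9 and Family 4 reports 11.
Truthful report 9: project built, pays 9, utility 9 - 9 = 0.
Report 3 instead: project built, pays 3, utility 9 - 3 = 6.
Since 6 > 0, reporting 3 is strictly better here, so truthful reporting is not dominant.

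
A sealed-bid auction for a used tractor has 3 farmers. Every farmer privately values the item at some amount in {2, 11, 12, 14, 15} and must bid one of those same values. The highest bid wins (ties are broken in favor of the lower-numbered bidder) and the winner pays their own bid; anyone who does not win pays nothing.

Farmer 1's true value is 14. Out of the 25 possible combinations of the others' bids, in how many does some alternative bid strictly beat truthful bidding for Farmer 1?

9

Others bid (2, 2): truth gives 0; bid 2 gives 12 > 0. Violating.
Others bid (2, 11): truth gives 0; bid 11 gives 3 > 0. Violating.
Others bid (2, 12): truth gives 0; bid 12 gives 2 > 0. Violating.
Others bid (11, 2): truth gives 0; bid 11 gives 3 > 0. Violating.
Others bid (2, 14): truth gives 0; no alternative beats it.
Others bid (2, 15): truth gives 0; no alternative beats it.
(Checking all 25 profiles: 9 have a profitable deviation, 16 do not.)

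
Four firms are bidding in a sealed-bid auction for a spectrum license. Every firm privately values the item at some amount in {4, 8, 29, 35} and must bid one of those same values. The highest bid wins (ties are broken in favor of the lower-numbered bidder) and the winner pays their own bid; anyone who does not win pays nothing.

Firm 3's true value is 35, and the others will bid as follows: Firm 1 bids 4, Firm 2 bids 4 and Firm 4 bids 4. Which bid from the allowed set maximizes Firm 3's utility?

Bid 4: loses, pays 0, utility 0.
Bid 8: wins, pays 8, utility 35 - 8 = 27.
Bid 29: wins, pays 29, utility 35 - 29 = 6.
Bid 35: wins, pays 35, utility 35 - 35 = 0.
The best choice is 8 with utility 27.

8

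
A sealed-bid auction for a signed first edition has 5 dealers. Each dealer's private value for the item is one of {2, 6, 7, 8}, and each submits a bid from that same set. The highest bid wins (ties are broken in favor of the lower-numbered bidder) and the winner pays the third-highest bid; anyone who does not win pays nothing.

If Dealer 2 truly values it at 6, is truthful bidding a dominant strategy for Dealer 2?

Consider the case where Dealer 1 bids 2, Dealer 3 bids 2, Dealer 4 bids 2 and Dealer 5 bids 7.
Truthful bid 6: loses, pays 0, utility 0.
Bid 7 instead: wins, pays 2, utility 6 - 2 = 4.
Since 4 > 0, bidding 7 is strictly better here, so truthful bidding is not dominant.

No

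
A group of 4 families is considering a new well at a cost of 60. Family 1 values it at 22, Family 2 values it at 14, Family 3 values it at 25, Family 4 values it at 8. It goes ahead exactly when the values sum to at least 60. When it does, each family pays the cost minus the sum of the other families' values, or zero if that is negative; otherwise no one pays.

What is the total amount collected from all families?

Total value 69 ≥ cost 60, so it is built.
Family 1: others sum to 47; max(0, 60 - 47) = 13.
Family 2: others sum to 55; max(0, 60 - 55) = 5.
Family 3: others sum to 44; max(0, 60 - 44) = 16.
Family 4: others sum to 61; max(0, 60 - 61) = 0.
Total collected = 13 + 5 + 16 + 0 = 34.

34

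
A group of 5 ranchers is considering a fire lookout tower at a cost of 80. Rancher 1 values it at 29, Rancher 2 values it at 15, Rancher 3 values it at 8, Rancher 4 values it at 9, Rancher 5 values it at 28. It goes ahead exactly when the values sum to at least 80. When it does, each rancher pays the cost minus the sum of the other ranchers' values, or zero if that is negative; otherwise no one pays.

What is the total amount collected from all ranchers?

Total value 89 ≥ cost 80, so it is built.
Rancher 1: others sum to 60; max(0, 80 - 60) = 20.
Rancher 2: others sum to 74; max(0, 80 - 74) = 6.
Rancher 3: others sum to 81; max(0, 80 - 81) = 0.
Rancher 4: others sum to 80; max(0, 80 - 80) = 0.
Rancher 5: others sum to 61; max(0, 80 - 61) = 19.
Total collected = 20 + 6 + 0 + 0 + 19 = 45.

45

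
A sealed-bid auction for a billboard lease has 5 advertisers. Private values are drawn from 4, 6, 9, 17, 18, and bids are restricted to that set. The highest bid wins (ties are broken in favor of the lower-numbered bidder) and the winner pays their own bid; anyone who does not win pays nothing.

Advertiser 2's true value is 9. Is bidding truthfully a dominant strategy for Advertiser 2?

No

Consider the case where Advertiser 1 bids 4, Advertiser 3 bids 4, Advertiser 4 bids 4 and Advertiser 5 bids 4.
Truthful bid 9: wins, pays 9, utility 9 - 9 = 0.
Bid 6 instead: wins, pays 6, utility 9 - 6 = 3.
Since 3 > 0, bidding 6 is strictly better here, so truthful bidding is not dominant.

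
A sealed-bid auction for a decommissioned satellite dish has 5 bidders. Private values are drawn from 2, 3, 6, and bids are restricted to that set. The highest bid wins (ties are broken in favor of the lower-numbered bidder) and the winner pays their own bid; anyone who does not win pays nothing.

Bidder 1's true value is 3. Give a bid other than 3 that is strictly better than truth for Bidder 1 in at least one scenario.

Suppose Bidder 2 bids 2, Bidder 3 bids 2, Bidder 4 bids 2 and Bidder 5 bids 2.
Bid 3: wins, pays 3, utility 3 - 3 = 0.
Bid 2: wins, pays 2, utility 3 - 2 = 1.
So bidding 2 beats truth here (1 > 0).

2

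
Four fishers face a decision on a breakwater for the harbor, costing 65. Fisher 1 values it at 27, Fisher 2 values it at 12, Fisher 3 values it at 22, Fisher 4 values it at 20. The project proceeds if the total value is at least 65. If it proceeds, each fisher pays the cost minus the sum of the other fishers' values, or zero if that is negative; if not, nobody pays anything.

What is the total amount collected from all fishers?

21

Total value 81 ≥ cost 65, so it is built.
Fisher 1: others sum to 54; max(0, 65 - 54) = 11.
Fisher 2: others sum to 69; max(0, 65 - 69) = 0.
Fisher 3: others sum to 59; max(0, 65 - 59) = 6.
Fisher 4: others sum to 61; max(0, 65 - 61) = 4.
Total collected = 11 + 0 + 6 + 4 = 21.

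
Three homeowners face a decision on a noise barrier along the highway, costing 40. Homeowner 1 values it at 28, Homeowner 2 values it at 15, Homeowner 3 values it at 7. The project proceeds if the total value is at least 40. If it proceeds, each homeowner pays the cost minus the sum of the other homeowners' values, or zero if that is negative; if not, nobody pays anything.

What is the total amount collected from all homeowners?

Total value 50 ≥ cost 40, so it is built.
Homeowner 1: others sum to 22; max(0, 40 - 22) = 18.
Homeowner 2: others sum to 35; max(0, 40 - 35) = 5.
Homeowner 3: others sum to 43; max(0, 40 - 43) = 0.
Total collected = 18 + 5 + 0 = 23.

23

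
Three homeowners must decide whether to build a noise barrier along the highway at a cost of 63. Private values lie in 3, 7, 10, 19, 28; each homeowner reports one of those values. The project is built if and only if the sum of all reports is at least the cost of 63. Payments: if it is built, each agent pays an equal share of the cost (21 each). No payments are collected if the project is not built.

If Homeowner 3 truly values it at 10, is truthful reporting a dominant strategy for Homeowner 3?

No

Consider the case where Homeowner 1 reports 28 and Homeowner 2 reports 28.
Truthful report 10: project built, pays 21, utility 10 - 21 = -11.
Report 3 instead: project not built, utility 0.
Since 0 > -11, reporting 3 is strictly better here, so truthful reporting is not dominant.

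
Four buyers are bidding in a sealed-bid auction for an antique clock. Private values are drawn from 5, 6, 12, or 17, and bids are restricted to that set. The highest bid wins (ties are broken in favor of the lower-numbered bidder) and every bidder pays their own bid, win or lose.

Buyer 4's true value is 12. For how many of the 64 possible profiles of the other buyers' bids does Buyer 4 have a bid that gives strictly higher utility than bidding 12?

57

Others bid (5, 5, 5): truth gives 0; bid 6 gives 6 > 0. Violating.
Others bid (5, 5, 12): truth gives -12; bid 5 gives -5 > -12. Violating.
Others bid (5, 5, 17): truth gives -12; bid 5 gives -5 > -12. Violating.
Others bid (5, 6, 12): truth gives -12; bid 5 gives -5 > -12. Violating.
Others bid (5, 5, 6): truth gives 0; no alternative beats it.
Others bid (5, 6, 5): truth gives 0; no alternative beats it.
(Checking all 64 profiles: 57 have a profitable deviation, 7 do not.)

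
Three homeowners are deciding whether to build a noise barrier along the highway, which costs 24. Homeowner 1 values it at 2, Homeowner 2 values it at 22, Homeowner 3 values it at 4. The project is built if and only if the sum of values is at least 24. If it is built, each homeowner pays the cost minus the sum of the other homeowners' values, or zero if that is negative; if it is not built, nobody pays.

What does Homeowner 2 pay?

18

Total value 28 ≥ cost 24, so the project is built.
The other homeowners' values sum to 6.
Cost minus that sum is 24 - 6 = 18.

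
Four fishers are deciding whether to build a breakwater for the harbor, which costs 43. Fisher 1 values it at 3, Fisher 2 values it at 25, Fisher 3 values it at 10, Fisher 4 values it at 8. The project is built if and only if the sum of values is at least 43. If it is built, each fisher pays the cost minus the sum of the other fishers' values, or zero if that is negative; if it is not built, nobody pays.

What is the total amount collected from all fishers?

34

Total value 46 ≥ cost 43, so it is built.
Fisher 1: others sum to 43; max(0, 43 - 43) = 0.
Fisher 2: others sum to 21; max(0, 43 - 21) = 22.
Fisher 3: others sum to 36; max(0, 43 - 36) = 7.
Fisher 4: others sum to 38; max(0, 43 - 38) = 5.
Total collected = 0 + 22 + 7 + 5 = 34.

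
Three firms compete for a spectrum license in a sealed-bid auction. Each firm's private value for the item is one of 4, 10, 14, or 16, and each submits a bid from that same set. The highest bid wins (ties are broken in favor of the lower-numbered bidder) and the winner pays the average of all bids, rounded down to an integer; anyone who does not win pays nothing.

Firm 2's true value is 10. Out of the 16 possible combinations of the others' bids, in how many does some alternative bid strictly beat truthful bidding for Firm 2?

1

Others bid (10, 4): truth gives 0; bid 14 gives 1 > 0. Violating.
Others bid (4, 4): truth gives 4; no alternative beats it.
Others bid (4, 10): truth gives 2; no alternative beats it.
(Checking all 16 profiles: 1 has a profitable deviation, 15 do not.)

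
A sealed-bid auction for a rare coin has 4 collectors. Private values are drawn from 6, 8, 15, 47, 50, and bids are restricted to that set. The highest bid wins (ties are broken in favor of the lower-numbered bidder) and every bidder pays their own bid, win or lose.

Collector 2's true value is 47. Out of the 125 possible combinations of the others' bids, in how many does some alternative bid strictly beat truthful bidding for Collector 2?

Others bid (6, 6, 6): truth gives 0; bid 8 gives 39 > 0. Violating.
Others bid (6, 6, 8): truth gives 0; bid 8 gives 39 > 0. Violating.
Others bid (6, 6, 15): truth gives 0; bid 15 gives 32 > 0. Violating.
Others bid (6, 6, 50): truth gives -47; bid 50 gives -3 > -47. Violating.
Others bid (6, 6, 47): truth gives 0; no alternative beats it.
Others bid (6, 8, 47): truth gives 0; no alternative beats it.
(Checking all 125 profiles: 95 have a profitable deviation, 30 do not.)

95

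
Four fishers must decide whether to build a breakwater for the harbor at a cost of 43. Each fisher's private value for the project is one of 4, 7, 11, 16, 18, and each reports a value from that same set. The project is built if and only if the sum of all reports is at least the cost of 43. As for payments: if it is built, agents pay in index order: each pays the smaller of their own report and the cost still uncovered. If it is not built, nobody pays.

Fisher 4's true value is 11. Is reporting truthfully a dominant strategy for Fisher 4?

Check each profile of the others' reports and compare truth against every alternative report.
Others report (7, 18, 18): truth gives 11, best alternative gives 11.
Others report (11, 16, 16): truth gives 11, best alternative gives 11.
Others report (11, 16, 18): truth gives 11, best alternative gives 11.
Others report (11, 18, 16): truth gives 11, best alternative gives 11.
Others report (11, 18, 18): truth gives 11, best alternative gives 11.
Others report (16, 11, 16): truth gives 11, best alternative gives 11.
(Remaining 119 profiles checked similarly; truth is weakly best in each.)
In every case the truthful report is at least as good as any alternative, so it is a dominant strategy.

Yes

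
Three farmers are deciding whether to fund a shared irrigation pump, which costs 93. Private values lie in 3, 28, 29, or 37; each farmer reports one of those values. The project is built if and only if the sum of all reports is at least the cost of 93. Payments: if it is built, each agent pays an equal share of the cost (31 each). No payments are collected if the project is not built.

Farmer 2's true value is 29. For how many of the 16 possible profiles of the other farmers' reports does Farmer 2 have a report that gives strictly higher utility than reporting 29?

Others report (28, 37): truth gives -2; report 3 gives 0 > -2. Violating.
Others report (29, 37): truth gives -2; report 3 gives 0 > -2. Violating.
Others report (37, 28): truth gives -2; report 3 gives 0 > -2. Violating.
Others report (37, 29): truth gives -2; report 3 gives 0 > -2. Violating.
Others report (3, 3): truth gives 0; no alternative beats it.
Others report (3, 28): truth gives 0; no alternative beats it.
(Checking all 16 profiles: 5 have a profitable deviation, 11 do not.)

5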